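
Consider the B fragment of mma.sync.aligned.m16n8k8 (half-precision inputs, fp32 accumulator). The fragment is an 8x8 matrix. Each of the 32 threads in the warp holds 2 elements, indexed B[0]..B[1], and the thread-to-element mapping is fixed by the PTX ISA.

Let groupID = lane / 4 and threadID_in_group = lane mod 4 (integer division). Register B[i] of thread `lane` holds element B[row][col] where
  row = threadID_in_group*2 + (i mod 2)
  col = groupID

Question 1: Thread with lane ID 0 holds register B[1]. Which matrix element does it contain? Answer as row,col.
0: gid=0,tid=0
[1] (0*2+1,0) = (1,0)

1,0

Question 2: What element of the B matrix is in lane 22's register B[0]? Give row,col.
L=22->g=22>>2=5, t=22&3=2
[0]->row 2·2+0=4  col g=5

4,5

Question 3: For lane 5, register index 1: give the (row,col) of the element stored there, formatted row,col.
3,1

lane 5: gr=1 (5/4), th=1 (5%4)
i=1: r=1*2+1=3, c=gr=1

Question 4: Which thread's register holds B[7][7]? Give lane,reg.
c=7->g=7  r=7->t=3,b0=1
L=7*4+3=31  i=1=1

31,1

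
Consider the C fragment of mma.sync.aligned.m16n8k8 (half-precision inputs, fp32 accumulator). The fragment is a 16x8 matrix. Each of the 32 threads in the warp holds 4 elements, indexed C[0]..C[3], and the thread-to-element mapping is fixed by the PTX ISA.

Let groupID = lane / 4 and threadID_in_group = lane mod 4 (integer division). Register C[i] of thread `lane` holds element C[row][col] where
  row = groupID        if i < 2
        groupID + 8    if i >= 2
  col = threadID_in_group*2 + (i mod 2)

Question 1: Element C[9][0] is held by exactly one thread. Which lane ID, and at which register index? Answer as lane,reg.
4,2

r=9→G=1,rhi=1  c=0→T=0,p=0
L=1*4+0=4  i=1*2+0=2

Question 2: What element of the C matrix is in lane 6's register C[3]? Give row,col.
9,5

lane 6=>6/4=1, 6 mod 4=2
i=3  r:1+8=>9  c:2·2+1=>5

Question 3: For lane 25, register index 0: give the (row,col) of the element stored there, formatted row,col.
6,2

25: grp=6,tig=1
[0] (6+0,1*2+0) = (6,2)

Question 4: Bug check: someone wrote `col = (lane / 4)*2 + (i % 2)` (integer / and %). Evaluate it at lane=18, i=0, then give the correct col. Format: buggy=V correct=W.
`(lane / 4)*2 + (i % 2)`[18,0]->8
lane 18: gid=4 (18/4), tid=2 (18%4)
i=0: r=4+0=4, c=2*2+0=4
col: 8 vs 4

buggy=8 correct=4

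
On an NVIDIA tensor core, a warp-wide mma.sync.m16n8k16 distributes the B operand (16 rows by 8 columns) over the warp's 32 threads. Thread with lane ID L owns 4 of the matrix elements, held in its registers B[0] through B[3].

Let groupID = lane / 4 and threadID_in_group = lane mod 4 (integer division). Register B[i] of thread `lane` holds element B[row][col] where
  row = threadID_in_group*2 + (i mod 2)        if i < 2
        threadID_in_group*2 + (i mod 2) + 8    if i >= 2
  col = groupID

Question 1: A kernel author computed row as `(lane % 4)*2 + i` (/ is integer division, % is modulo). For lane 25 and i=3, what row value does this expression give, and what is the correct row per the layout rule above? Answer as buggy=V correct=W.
`(lane % 4)*2 + i`[25,3]->5
L=25->g=25>>2=6, t=25&3=1
[3]->row 1·2+1+8=11  col g=6
row: 5 vs 11

buggy=5 correct=11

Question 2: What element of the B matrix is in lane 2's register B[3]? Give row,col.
13,0

2: G=0,T=2
[3] (2*2+1+8,0) = (13,0)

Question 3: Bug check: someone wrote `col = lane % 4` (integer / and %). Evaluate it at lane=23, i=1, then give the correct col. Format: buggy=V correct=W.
`lane % 4`[23,1]⇒3
L=23⇒gr=23>>2=5, th=23&3=3
[1]⇒row 3·2+1+0=7  col gr=5
col: 3 vs 5

buggy=3 correct=5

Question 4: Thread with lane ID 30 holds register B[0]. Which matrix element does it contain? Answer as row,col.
L=30⇒gr=30>>2=7, th=30&3=2
[0]⇒row 2·2+0+0=4  col gr=7

4,7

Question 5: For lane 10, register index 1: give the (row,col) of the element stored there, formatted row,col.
5,2

lane 10->10/4=2, 10 mod 4=2
i=1  r:2·2+1+0->5  c:2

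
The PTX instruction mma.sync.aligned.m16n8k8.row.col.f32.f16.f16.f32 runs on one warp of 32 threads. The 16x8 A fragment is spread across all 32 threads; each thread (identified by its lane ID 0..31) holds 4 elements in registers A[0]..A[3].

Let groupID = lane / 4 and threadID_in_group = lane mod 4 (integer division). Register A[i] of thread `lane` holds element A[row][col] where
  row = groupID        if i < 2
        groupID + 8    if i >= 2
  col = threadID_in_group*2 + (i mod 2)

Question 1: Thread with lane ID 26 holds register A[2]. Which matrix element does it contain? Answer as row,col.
14,4

26: gid=6,tid=2
[2] (6+8,2*2+0) = (14,4)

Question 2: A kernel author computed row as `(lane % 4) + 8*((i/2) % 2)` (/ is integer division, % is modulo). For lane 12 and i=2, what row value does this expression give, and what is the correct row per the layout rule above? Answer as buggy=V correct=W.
buggy=8 correct=11

`(lane % 4) + 8*((i/2) % 2)`[12,2]->8
L=12->gid=12>>2=3, tid=12&3=0
[2]->row 3+8=11  col 0·2+0=0
row: 8 vs 11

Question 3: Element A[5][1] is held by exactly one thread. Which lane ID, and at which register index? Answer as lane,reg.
20,1

r=5->g=5,rb=0  c=1->t=0,b0=1
L=5*4+0=20  i=0*2+1=1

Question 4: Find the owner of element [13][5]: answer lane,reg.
r=13→G=5,rhi=1  c=5→T=2,p=1
L=5*4+2=22  i=1*2+1=3

22,3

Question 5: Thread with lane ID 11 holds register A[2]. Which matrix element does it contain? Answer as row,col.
11: gid=2,tid=3
[2] (2+8,3*2+0) = (10,6)

10,6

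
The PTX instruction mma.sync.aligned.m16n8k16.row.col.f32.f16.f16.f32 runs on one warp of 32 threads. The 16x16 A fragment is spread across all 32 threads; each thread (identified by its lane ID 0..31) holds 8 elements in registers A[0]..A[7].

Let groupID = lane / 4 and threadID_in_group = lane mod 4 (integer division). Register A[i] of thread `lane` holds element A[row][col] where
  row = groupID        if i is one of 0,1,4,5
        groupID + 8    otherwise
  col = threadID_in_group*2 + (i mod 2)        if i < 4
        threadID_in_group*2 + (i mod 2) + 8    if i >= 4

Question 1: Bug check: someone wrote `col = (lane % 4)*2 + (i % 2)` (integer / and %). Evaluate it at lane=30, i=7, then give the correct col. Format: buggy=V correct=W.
`(lane % 4)*2 + (i % 2)`[30,7]->5
lane 30->30/4=7, 30 mod 4=2
i=7  r:7+8->15  c:2·2+1+8->13
col: 5 vs 13

buggy=5 correct=13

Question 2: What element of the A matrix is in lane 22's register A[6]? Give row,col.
13,12

L=22->gid=22>>2=5, tid=22&3=2
[6]->row 5+8=13  col 2·2+0+8=12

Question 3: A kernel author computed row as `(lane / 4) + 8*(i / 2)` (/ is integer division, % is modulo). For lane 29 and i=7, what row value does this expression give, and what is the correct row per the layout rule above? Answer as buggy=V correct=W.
`(lane / 4) + 8*(i / 2)`[29,7]->31
lane 29: g=7 (29/4), t=1 (29%4)
i=7: r=7+8=15, c=1*2+1+8=11
row: 31 vs 15

buggy=31 correct=15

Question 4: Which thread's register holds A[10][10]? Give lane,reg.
r=10⇒gr=2,Rb=1  c=10⇒Cb=1,th=1,odd=0
L=2*4+1=9  i=1*4+1*2+0=6

9,6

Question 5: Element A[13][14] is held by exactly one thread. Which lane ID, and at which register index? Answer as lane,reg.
23,6

r=13⇒gr=5,Rb=1  c=14⇒Cb=1,th=3,odd=0
L=5*4+3=23  i=1*4+1*2+0=6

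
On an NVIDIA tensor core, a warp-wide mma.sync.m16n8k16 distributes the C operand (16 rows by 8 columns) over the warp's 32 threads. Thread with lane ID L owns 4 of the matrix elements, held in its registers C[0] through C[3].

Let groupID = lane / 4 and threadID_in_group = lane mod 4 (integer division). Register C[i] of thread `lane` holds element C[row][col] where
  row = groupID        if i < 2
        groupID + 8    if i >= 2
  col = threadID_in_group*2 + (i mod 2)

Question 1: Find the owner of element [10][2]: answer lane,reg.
9,2

r=10->g=2,rb=1  c=2->t=1,b0=0
L=2*4+1=9  i=1*2+0=2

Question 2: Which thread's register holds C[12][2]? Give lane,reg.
r=12->g=4,rb=1  c=2->t=1,b0=0
L=4*4+1=17  i=1*2+0=2

17,2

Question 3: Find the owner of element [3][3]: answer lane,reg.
13,1

r: 3->gid=3,r8=0  c: 3->tid=1,i&1=1
L=3*4+1=13  i=0*2+1=1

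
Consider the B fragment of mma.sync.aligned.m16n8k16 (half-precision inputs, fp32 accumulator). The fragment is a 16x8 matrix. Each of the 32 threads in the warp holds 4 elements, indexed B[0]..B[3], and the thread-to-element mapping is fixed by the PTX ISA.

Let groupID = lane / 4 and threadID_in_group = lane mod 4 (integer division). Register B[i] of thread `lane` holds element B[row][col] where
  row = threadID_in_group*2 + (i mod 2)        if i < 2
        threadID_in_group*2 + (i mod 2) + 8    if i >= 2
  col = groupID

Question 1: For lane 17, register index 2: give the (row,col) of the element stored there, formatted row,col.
17: gid=4,tid=1
[2] (1*2+0+8,4) = (10,4)

10,4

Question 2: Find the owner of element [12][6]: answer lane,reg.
26,2

c: 6->gid=6  r: 12->r8=1,tid=2,i&1=0
L=6*4+2=26  i=1*2+0=2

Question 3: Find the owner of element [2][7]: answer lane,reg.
29,0

c: 7->gid=7  r: 2->r8=0,tid=1,i&1=0
L=7*4+1=29  i=0*2+0=0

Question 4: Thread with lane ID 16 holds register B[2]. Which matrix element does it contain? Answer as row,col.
lane 16: G=4 (16/4), T=0 (16%4)
i=2: r=0*2+0+8=8, c=G=4

8,4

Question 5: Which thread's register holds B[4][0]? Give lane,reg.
c=0→G=0  r=4→rhi=0,T=2,p=0
L=0*4+2=2  i=0*2+0=0

2,0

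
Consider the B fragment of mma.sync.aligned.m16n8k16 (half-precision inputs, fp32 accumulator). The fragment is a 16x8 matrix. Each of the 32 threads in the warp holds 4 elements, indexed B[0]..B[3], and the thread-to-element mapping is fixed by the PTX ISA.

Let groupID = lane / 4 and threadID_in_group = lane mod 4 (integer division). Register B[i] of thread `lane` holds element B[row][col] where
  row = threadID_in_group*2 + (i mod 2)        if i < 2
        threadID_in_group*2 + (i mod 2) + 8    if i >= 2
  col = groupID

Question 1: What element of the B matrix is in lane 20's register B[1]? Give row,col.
1,5

L=20->gid=20>>2=5, tid=20&3=0
[1]->row 0·2+1+0=1  col gid=5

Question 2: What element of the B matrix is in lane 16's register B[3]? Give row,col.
9,4

lane 16: gid=4 (16/4), tid=0 (16%4)
i=3: r=0*2+1+8=9, c=gid=4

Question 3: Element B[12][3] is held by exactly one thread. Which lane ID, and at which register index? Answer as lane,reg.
c: 3->gid=3  r: 12->r8=1,tid=2,i&1=0
L=3*4+2=14  i=1*2+0=2

14,2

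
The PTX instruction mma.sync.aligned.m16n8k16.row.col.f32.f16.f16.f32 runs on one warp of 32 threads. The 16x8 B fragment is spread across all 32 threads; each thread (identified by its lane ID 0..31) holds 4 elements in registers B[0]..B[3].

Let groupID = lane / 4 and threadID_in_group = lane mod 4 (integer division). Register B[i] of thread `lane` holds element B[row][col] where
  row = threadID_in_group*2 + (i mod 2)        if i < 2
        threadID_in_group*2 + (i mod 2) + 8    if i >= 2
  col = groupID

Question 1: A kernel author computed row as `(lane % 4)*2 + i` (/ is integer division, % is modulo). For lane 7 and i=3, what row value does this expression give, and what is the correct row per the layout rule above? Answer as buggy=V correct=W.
`(lane % 4)*2 + i`[7,3]->9
lane 7: gid=1 (7/4), tid=3 (7%4)
i=3: r=3*2+1+8=15, c=gid=1
row: 9 vs 15

buggy=9 correct=15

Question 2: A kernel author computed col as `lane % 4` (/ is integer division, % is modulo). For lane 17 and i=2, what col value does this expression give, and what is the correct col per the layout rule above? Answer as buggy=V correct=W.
`lane % 4`[17,2]->1
L=17->g=17>>2=4, t=17&3=1
[2]->row 1·2+0+8=10  col g=4
col: 1 vs 4

buggy=1 correct=4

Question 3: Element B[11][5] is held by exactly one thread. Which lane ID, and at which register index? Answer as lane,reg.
c=5→G=5  r=11→rhi=1,T=1,p=1
L=5*4+1=21  i=1*2+1=3

21,3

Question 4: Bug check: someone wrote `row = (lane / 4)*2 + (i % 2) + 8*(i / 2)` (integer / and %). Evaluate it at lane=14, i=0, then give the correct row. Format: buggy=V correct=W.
buggy=6 correct=4

`(lane / 4)*2 + (i % 2) + 8*(i / 2)`[14,0]⇒6
lane 14⇒14/4=3, 14 mod 4=2
i=0  r:2·2+0+0⇒4  c:3
row: 6 vs 4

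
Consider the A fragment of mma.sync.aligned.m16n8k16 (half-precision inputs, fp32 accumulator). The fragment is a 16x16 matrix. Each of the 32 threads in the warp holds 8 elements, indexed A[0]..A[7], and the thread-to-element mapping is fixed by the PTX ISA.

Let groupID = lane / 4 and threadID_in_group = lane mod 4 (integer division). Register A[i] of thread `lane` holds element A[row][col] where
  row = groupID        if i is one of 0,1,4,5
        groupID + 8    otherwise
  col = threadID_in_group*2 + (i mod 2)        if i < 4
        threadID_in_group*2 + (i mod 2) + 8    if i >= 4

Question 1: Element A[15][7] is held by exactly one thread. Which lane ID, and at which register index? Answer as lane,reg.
31,3

r=15->g=7,rb=1  c=7->cb=0,t=3,b0=1
L=7*4+3=31  i=0*4+1*2+1=3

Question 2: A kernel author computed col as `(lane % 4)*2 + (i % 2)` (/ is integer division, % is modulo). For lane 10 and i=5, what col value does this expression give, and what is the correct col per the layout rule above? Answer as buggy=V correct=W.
buggy=5 correct=13

`(lane % 4)*2 + (i % 2)`[10,5]->5
L=10->g=10>>2=2, t=10&3=2
[5]->row 2+0=2  col 2·2+1+8=13
col: 5 vs 13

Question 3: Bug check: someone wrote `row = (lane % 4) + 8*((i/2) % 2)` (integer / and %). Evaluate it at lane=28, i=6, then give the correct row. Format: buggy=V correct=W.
buggy=8 correct=15

`(lane % 4) + 8*((i/2) % 2)`[28,6]→8
28: G=7,T=0
[6] (7+8,0*2+0+8) = (15,8)
row: 8 vs 15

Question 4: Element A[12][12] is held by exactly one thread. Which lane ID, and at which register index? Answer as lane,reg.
r:12=>grp=4,rB=1  c:12=>cB=1,tig=2,lo=0
L=4*4+2=18  i=1*4+1*2+0=6

18,6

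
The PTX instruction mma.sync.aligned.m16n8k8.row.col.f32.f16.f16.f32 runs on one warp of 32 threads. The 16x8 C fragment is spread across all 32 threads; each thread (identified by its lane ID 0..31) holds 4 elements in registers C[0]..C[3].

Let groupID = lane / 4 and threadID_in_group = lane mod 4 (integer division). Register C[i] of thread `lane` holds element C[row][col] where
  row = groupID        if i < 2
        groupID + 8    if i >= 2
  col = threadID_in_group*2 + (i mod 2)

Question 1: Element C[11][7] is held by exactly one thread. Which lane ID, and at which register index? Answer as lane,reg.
15,3

r=11⇒gr=3,Rb=1  c=7⇒th=3,odd=1
L=3*4+3=15  i=1*2+1=3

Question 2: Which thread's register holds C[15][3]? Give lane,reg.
29,3

r=15→G=7,rhi=1  c=3→T=1,p=1
L=7*4+1=29  i=1*2+1=3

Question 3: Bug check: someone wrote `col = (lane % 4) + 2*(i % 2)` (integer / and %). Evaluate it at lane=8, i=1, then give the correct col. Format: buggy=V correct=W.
`(lane % 4) + 2*(i % 2)`[8,1]→2
8: G=2,T=0
[1] (2+0,0*2+1) = (2,1)
col: 2 vs 1

buggy=2 correct=1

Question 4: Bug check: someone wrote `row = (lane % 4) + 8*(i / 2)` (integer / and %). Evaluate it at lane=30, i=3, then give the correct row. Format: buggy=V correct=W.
`(lane % 4) + 8*(i / 2)`[30,3]→10
lane 30: G=7 (30/4), T=2 (30%4)
i=3: r=7+8=15, c=2*2+1=5
row: 10 vs 15

buggy=10 correct=15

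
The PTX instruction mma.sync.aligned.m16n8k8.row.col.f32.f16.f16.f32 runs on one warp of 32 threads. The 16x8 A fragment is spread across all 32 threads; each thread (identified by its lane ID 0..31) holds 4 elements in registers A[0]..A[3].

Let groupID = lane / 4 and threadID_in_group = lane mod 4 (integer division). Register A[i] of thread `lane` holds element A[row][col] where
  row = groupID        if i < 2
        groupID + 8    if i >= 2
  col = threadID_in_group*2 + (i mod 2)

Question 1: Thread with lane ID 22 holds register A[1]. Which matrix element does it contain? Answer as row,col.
lane 22->22/4=5, 22 mod 4=2
i=1  r:5+0->5  c:2·2+1->5

5,5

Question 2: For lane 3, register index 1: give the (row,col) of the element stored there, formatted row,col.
lane 3: gid=0 (3/4), tid=3 (3%4)
i=1: r=0+0=0, c=3*2+1=7

0,7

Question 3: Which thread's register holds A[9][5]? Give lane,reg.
6,3

r: 9->gid=1,r8=1  c: 5->tid=2,i&1=1
L=1*4+2=6  i=1*2+1=3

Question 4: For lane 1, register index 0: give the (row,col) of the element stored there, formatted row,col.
L=1→G=1>>2=0, T=1&3=1
[0]→row 0+0=0  col 1·2+0=2

0,2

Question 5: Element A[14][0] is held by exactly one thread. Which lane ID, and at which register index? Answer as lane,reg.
24,2

r=14->g=6,rb=1  c=0->t=0,b0=0
L=6*4+0=24  i=1*2+0=2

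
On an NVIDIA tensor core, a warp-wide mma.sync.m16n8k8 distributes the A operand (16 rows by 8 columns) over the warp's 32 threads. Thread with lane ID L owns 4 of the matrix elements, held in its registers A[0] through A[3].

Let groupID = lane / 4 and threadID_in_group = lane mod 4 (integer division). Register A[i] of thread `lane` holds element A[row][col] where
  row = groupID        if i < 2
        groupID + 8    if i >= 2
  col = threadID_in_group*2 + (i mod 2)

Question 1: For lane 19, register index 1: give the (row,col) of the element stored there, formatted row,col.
4,7

lane 19: grp=4 (19/4), tig=3 (19%4)
i=1: r=4+0=4, c=3*2+1=7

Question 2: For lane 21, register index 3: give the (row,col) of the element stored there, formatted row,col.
lane 21: g=5 (21/4), t=1 (21%4)
i=3: r=5+8=13, c=1*2+1=3

13,3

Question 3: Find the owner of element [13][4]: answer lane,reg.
22,2

r=13⇒gr=5,Rb=1  c=4⇒th=2,odd=0
L=5*4+2=22  i=1*2+0=2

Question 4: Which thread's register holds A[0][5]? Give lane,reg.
r=0⇒gr=0,Rb=0  c=5⇒th=2,odd=1
L=0*4+2=2  i=0*2+1=1

2,1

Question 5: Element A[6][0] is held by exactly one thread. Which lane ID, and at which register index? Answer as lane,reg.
r=6→G=6,rhi=0  c=0→T=0,p=0
L=6*4+0=24  i=0*2+0=0

24,0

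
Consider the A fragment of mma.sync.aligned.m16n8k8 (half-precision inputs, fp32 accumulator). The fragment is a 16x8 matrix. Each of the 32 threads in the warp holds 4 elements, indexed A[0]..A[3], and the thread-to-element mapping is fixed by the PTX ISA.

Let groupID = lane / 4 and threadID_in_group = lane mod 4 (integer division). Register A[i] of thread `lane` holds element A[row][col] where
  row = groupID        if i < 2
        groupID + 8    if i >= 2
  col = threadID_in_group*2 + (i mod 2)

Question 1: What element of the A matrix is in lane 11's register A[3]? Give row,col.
10,7

11: grp=2,tig=3
[3] (2+8,3*2+1) = (10,7)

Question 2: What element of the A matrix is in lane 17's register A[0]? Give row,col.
4,2

17: gid=4,tid=1
[0] (4+0,1*2+0) = (4,2)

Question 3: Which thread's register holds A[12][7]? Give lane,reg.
r:12=>grp=4,rB=1  c:7=>tig=3,lo=1
L=4*4+3=19  i=1*2+1=3

19,3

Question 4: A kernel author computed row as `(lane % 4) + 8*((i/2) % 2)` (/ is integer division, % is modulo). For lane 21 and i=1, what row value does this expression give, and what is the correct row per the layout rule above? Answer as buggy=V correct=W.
buggy=1 correct=5

`(lane % 4) + 8*((i/2) % 2)`[21,1]=>1
lane 21: grp=5 (21/4), tig=1 (21%4)
i=1: r=5+0=5, c=1*2+1=3
row: 1 vs 5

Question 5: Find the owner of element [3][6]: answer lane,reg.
15,0

r=3⇒gr=3,Rb=0  c=6⇒th=3,odd=0
L=3*4+3=15  i=0*2+0=0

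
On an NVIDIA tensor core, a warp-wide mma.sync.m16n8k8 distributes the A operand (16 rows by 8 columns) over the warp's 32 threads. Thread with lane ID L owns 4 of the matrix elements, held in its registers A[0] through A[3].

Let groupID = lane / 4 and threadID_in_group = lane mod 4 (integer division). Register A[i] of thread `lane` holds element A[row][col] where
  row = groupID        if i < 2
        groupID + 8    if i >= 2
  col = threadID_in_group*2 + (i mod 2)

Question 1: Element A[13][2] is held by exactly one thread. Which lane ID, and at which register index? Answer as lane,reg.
r=13→G=5,rhi=1  c=2→T=1,p=0
L=5*4+1=21  i=1*2+0=2

21,2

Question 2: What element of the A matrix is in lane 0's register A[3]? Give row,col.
8,1

0: gr=0,th=0
[3] (0+8,0*2+1) = (8,1)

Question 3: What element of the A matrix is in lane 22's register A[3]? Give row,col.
22: G=5,T=2
[3] (5+8,2*2+1) = (13,5)

13,5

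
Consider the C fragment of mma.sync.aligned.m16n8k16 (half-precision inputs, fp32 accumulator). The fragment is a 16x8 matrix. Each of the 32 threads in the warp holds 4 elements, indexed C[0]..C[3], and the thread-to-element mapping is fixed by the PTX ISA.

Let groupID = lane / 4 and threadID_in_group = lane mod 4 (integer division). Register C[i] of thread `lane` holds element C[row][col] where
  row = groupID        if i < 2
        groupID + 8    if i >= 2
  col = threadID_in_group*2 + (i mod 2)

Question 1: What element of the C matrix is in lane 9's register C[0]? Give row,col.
2,2

9: g=2,t=1
[0] (2+0,1*2+0) = (2,2)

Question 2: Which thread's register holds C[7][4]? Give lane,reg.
r=7→G=7,rhi=0  c=4→T=2,p=0
L=7*4+2=30  i=0*2+0=0

30,0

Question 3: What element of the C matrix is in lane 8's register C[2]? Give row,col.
10,0

L=8→G=8>>2=2, T=8&3=0
[2]→row 2+8=10  col 0·2+0=0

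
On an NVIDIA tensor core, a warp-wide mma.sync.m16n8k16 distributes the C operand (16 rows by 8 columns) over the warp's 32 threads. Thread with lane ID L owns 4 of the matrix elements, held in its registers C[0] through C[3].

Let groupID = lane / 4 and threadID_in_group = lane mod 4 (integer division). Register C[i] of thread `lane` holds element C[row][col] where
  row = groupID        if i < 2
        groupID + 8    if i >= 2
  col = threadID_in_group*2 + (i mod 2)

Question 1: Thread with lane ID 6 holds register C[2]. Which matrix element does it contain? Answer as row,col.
lane 6: grp=1 (6/4), tig=2 (6%4)
i=2: r=1+8=9, c=2*2+0=4

9,4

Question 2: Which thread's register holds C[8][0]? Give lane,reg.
r=8->g=0,rb=1  c=0->t=0,b0=0
L=0*4+0=0  i=1*2+0=2

0,2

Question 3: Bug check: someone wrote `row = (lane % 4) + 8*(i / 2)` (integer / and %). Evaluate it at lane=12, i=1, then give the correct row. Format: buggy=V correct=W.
`(lane % 4) + 8*(i / 2)`[12,1]->0
12: g=3,t=0
[1] (3+0,0*2+1) = (3,1)
row: 0 vs 3

buggy=0 correct=3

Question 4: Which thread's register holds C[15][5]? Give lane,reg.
r=15⇒gr=7,Rb=1  c=5⇒th=2,odd=1
L=7*4+2=30  i=1*2+1=3

30,3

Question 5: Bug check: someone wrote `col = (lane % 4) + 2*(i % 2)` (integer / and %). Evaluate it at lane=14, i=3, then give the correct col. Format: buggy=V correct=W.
`(lane % 4) + 2*(i % 2)`[14,3]→4
lane 14: G=3 (14/4), T=2 (14%4)
i=3: r=3+8=11, c=2*2+1=5
col: 4 vs 5

buggy=4 correct=5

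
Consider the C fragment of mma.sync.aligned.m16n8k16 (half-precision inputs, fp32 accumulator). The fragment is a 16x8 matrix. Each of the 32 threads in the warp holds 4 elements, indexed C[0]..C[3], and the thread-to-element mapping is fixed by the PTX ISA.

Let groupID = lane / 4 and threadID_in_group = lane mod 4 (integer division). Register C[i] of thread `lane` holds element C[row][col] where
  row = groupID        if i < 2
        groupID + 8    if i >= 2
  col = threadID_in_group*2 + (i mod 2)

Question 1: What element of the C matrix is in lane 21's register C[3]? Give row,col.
13,3

21: grp=5,tig=1
[3] (5+8,1*2+1) = (13,3)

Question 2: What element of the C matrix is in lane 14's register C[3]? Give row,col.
11,5

L=14->gid=14>>2=3, tid=14&3=2
[3]->row 3+8=11  col 2·2+1=5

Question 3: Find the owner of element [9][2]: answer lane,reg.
r:9=>grp=1,rB=1  c:2=>tig=1,lo=0
L=1*4+1=5  i=1*2+0=2

5,2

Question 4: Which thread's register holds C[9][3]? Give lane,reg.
5,3

r=9->g=1,rb=1  c=3->t=1,b0=1
L=1*4+1=5  i=1*2+1=3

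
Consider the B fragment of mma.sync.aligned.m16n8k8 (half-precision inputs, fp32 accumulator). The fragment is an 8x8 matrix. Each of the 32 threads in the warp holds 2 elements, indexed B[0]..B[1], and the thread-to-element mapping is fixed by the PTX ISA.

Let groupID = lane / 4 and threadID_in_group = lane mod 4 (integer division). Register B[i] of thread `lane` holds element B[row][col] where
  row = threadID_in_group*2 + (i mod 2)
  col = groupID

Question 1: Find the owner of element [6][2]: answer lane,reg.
c=2->g=2  r=6->t=3,b0=0
L=2*4+3=11  i=0=0

11,0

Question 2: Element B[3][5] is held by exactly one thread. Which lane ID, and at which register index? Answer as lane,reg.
c=5->g=5  r=3->t=1,b0=1
L=5*4+1=21  i=1=1

21,1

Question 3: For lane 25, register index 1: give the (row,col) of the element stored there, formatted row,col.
lane 25=>25/4=6, 25 mod 4=1
i=1  r:2·1+1=>3  c:6

3,6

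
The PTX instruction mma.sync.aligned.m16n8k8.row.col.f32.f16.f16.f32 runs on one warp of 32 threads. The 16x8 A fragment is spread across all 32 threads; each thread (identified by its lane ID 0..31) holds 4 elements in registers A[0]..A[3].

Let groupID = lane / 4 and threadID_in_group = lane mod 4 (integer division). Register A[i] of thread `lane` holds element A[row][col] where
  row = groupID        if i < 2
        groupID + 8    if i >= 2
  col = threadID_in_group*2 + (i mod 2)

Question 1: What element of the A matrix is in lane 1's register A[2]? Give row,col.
lane 1: G=0 (1/4), T=1 (1%4)
i=2: r=0+8=8, c=1*2+0=2

8,2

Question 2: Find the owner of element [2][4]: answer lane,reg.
r: 2->gid=2,r8=0  c: 4->tid=2,i&1=0
L=2*4+2=10  i=0*2+0=0

10,0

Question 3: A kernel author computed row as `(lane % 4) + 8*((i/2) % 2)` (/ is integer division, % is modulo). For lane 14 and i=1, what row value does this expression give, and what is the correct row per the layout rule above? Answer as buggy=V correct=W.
`(lane % 4) + 8*((i/2) % 2)`[14,1]⇒2
14: gr=3,th=2
[1] (3+0,2*2+1) = (3,5)
row: 2 vs 3

buggy=2 correct=3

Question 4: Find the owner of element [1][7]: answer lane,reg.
r: 1->gid=1,r8=0  c: 7->tid=3,i&1=1
L=1*4+3=7  i=0*2+1=1

7,1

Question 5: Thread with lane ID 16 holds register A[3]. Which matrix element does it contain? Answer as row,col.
16: gr=4,th=0
[3] (4+8,0*2+1) = (12,1)

12,1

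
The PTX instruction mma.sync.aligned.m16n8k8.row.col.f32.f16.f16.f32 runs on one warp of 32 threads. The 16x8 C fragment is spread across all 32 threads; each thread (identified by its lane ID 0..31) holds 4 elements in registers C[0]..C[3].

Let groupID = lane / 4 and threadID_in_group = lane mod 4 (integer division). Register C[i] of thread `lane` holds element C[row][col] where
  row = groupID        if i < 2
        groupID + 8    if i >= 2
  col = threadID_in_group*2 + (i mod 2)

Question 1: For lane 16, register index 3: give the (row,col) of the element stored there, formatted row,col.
12,1

16: gr=4,th=0
[3] (4+8,0*2+1) = (12,1)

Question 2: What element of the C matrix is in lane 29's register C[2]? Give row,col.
lane 29: gr=7 (29/4), th=1 (29%4)
i=2: r=7+8=15, c=1*2+0=2

15,2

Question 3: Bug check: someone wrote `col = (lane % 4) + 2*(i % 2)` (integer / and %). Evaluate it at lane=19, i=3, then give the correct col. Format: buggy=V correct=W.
buggy=5 correct=7

`(lane % 4) + 2*(i % 2)`[19,3]→5
19: G=4,T=3
[3] (4+8,3*2+1) = (12,7)
col: 5 vs 7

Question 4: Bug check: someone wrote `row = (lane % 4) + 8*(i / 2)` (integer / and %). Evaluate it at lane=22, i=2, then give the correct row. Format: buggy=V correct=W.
`(lane % 4) + 8*(i / 2)`[22,2]->10
L=22->g=22>>2=5, t=22&3=2
[2]->row 5+8=13  col 2·2+0=4
row: 10 vs 13

buggy=10 correct=13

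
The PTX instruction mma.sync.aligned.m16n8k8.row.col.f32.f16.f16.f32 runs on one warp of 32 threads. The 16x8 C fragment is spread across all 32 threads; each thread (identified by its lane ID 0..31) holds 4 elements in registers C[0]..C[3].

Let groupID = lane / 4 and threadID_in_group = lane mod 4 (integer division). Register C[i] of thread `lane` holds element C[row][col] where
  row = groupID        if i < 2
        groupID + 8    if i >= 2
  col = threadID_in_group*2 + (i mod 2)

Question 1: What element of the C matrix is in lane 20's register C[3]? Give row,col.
lane 20⇒20/4=5, 20 mod 4=0
i=3  r:5+8⇒13  c:2·0+1⇒1

13,1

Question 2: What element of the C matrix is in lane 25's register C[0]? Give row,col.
6,2

L=25→G=25>>2=6, T=25&3=1
[0]→row 6+0=6  col 1·2+0=2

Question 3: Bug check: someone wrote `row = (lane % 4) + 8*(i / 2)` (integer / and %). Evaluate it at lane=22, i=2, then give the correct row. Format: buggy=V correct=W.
buggy=10 correct=13

`(lane % 4) + 8*(i / 2)`[22,2]⇒10
L=22⇒gr=22>>2=5, th=22&3=2
[2]⇒row 5+8=13  col 2·2+0=4
row: 10 vs 13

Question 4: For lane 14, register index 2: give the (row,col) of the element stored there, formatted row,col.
lane 14: grp=3 (14/4), tig=2 (14%4)
i=2: r=3+8=11, c=2*2+0=4

11,4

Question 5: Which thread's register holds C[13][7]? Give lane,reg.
r=13⇒gr=5,Rb=1  c=7⇒th=3,odd=1
L=5*4+3=23  i=1*2+1=3

23,3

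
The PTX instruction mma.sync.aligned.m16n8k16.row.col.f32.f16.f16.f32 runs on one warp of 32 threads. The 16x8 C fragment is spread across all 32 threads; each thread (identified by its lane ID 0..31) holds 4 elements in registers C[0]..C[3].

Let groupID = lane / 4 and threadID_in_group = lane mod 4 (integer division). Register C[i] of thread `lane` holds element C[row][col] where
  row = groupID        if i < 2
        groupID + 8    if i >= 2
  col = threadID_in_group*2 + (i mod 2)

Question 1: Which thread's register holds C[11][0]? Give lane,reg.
r: 11->gid=3,r8=1  c: 0->tid=0,i&1=0
L=3*4+0=12  i=1*2+0=2

12,2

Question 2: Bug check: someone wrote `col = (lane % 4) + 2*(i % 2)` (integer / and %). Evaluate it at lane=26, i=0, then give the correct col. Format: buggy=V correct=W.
`(lane % 4) + 2*(i % 2)`[26,0]->2
26: g=6,t=2
[0] (6+0,2*2+0) = (6,4)
col: 2 vs 4

buggy=2 correct=4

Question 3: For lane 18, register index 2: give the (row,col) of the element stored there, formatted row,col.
18: grp=4,tig=2
[2] (4+8,2*2+0) = (12,4)

12,4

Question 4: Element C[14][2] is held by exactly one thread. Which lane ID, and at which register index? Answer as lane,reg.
r=14→G=6,rhi=1  c=2→T=1,p=0
L=6*4+1=25  i=1*2+0=2

25,2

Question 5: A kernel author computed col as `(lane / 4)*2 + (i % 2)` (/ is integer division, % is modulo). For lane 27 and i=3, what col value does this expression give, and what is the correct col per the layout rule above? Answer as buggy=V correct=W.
buggy=13 correct=7

`(lane / 4)*2 + (i % 2)`[27,3]⇒13
lane 27: gr=6 (27/4), th=3 (27%4)
i=3: r=6+8=14, c=3*2+1=7
col: 13 vs 7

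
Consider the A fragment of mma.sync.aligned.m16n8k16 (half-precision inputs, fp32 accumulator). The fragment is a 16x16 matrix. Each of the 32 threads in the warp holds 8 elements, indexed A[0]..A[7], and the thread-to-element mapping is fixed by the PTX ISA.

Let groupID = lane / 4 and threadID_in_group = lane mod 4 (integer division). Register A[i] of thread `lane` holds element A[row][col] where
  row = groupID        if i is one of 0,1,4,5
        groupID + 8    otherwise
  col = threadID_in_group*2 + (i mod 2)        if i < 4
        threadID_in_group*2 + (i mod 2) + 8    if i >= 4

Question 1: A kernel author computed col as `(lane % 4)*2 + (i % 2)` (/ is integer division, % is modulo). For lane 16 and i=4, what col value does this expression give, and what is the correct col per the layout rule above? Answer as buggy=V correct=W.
`(lane % 4)*2 + (i % 2)`[16,4]⇒0
L=16⇒gr=16>>2=4, th=16&3=0
[4]⇒row 4+0=4  col 0·2+0+8=8
col: 0 vs 8

buggy=0 correct=8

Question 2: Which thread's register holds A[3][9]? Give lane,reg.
12,5

r=3→G=3,rhi=0  c=9→chi=1,T=0,p=1
L=3*4+0=12  i=1*4+0*2+1=5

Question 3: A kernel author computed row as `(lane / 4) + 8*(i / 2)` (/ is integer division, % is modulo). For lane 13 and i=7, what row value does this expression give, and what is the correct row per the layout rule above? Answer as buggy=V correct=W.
buggy=27 correct=11

`(lane / 4) + 8*(i / 2)`[13,7]->27
lane 13->13/4=3, 13 mod 4=1
i=7  r:3+8->11  c:2·1+1+8->11
row: 27 vs 11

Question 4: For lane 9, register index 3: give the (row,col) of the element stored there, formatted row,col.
10,3

lane 9: G=2 (9/4), T=1 (9%4)
i=3: r=2+8=10, c=1*2+1+0=3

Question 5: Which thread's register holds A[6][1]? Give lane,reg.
r: 6->gid=6,r8=0  c: 1->c8=0,tid=0,i&1=1
L=6*4+0=24  i=0*4+0*2+1=1

24,1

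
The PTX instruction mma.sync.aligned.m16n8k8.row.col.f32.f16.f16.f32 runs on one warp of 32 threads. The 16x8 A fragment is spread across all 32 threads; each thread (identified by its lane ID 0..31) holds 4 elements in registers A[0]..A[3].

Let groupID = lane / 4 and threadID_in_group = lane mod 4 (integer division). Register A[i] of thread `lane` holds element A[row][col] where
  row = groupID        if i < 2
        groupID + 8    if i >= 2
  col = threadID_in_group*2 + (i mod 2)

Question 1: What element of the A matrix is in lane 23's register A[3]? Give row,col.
13,7

lane 23→23/4=5, 23 mod 4=3
i=3  r:5+8→13  c:2·3+1→7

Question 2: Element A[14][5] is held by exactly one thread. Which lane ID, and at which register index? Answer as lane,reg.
r:14=>grp=6,rB=1  c:5=>tig=2,lo=1
L=6*4+2=26  i=1*2+1=3

26,3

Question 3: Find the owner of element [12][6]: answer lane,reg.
r=12->g=4,rb=1  c=6->t=3,b0=0
L=4*4+3=19  i=1*2+0=2

19,2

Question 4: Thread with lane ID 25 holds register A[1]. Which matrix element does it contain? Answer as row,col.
6,3

lane 25: grp=6 (25/4), tig=1 (25%4)
i=1: r=6+0=6, c=1*2+1=3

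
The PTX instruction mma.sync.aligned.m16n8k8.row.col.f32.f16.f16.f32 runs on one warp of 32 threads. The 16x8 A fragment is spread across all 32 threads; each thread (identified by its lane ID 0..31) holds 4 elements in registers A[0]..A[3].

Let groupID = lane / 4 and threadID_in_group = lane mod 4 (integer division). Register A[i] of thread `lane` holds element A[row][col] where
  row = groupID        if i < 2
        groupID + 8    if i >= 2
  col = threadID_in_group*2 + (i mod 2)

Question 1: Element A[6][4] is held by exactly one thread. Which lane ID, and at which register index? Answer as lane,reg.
r=6→G=6,rhi=0  c=4→T=2,p=0
L=6*4+2=26  i=0*2+0=0

26,0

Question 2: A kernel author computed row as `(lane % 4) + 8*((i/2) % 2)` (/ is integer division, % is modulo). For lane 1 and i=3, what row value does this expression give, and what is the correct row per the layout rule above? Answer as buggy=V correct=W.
`(lane % 4) + 8*((i/2) % 2)`[1,3]→9
lane 1: G=0 (1/4), T=1 (1%4)
i=3: r=0+8=8, c=1*2+1=3
row: 9 vs 8

buggy=9 correct=8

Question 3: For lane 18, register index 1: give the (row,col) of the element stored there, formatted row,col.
4,5

lane 18->18/4=4, 18 mod 4=2
i=1  r:4+0->4  c:2·2+1->5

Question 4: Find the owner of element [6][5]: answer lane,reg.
r=6->g=6,rb=0  c=5->t=2,b0=1
L=6*4+2=26  i=0*2+1=1

26,1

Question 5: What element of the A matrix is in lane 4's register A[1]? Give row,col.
1,1

lane 4: gid=1 (4/4), tid=0 (4%4)
i=1: r=1+0=1, c=0*2+1=1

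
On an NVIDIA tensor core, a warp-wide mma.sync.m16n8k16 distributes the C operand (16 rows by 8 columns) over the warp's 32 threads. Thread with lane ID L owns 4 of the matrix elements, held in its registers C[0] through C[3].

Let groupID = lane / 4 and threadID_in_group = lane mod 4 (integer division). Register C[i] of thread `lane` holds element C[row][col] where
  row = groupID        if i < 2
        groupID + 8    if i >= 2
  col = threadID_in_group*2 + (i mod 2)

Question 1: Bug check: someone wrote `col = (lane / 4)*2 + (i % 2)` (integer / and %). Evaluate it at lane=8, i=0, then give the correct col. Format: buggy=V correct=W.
buggy=4 correct=0

`(lane / 4)*2 + (i % 2)`[8,0]⇒4
lane 8⇒8/4=2, 8 mod 4=0
i=0  r:2+0⇒2  c:2·0+0⇒0
col: 4 vs 0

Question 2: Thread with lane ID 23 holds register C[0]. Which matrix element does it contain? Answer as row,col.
5,6

L=23⇒gr=23>>2=5, th=23&3=3
[0]⇒row 5+0=5  col 3·2+0=6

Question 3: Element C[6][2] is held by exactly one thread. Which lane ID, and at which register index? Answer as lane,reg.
25,0

r=6⇒gr=6,Rb=0  c=2⇒th=1,odd=0
L=6*4+1=25  i=0*2+0=0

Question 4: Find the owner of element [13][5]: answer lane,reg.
22,3

r=13→G=5,rhi=1  c=5→T=2,p=1
L=5*4+2=22  i=1*2+1=3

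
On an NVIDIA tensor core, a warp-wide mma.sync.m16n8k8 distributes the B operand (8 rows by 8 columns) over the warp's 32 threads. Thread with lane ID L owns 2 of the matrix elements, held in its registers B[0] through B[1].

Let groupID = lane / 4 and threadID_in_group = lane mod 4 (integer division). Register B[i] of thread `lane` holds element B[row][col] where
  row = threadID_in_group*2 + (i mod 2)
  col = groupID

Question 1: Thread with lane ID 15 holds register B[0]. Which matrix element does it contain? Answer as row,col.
L=15⇒gr=15>>2=3, th=15&3=3
[0]⇒row 3·2+0=6  col gr=3

6,3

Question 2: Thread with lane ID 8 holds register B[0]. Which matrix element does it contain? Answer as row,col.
lane 8: g=2 (8/4), t=0 (8%4)
i=0: r=0*2+0=0, c=g=2

0,2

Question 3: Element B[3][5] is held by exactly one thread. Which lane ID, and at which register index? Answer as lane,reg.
c=5⇒gr=5  r=3⇒th=1,odd=1
L=5*4+1=21  i=1=1

21,1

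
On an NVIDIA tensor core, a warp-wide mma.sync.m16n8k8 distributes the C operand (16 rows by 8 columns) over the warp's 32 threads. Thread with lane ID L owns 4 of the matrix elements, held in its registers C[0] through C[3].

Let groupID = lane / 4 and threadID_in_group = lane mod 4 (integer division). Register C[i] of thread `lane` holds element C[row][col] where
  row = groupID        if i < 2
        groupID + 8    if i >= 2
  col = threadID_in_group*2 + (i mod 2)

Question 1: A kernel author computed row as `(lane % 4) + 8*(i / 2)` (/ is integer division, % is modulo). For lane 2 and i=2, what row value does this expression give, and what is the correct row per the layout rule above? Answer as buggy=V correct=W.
buggy=10 correct=8

`(lane % 4) + 8*(i / 2)`[2,2]⇒10
2: gr=0,th=2
[2] (0+8,2*2+0) = (8,4)
row: 10 vs 8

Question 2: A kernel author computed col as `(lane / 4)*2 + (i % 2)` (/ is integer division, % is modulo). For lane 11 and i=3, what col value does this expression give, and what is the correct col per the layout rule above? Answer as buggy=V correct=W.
`(lane / 4)*2 + (i % 2)`[11,3]=>5
lane 11: grp=2 (11/4), tig=3 (11%4)
i=3: r=2+8=10, c=3*2+1=7
col: 5 vs 7

buggy=5 correct=7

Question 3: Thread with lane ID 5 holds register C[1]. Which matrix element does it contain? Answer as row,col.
1,3

5: g=1,t=1
[1] (1+0,1*2+1) = (1,3)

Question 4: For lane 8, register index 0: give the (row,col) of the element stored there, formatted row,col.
8: gid=2,tid=0
[0] (2+0,0*2+0) = (2,0)

2,0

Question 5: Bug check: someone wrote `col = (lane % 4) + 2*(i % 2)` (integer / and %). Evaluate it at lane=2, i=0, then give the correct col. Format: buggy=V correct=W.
buggy=2 correct=4

`(lane % 4) + 2*(i % 2)`[2,0]=>2
lane 2=>2/4=0, 2 mod 4=2
i=0  r:0+0=>0  c:2·2+0=>4
col: 2 vs 4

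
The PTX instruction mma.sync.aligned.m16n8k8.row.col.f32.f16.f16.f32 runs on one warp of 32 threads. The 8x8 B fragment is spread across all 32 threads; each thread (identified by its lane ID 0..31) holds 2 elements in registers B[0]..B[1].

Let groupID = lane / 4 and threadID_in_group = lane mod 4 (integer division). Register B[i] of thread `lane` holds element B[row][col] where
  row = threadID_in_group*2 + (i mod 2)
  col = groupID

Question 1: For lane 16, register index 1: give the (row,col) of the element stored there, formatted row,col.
1,4

L=16→G=16>>2=4, T=16&3=0
[1]→row 0·2+1=1  col G=4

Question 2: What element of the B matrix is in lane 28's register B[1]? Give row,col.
1,7

28: G=7,T=0
[1] (0*2+1,7) = (1,7)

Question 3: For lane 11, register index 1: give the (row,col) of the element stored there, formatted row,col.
lane 11: grp=2 (11/4), tig=3 (11%4)
i=1: r=3*2+1=7, c=grp=2

7,2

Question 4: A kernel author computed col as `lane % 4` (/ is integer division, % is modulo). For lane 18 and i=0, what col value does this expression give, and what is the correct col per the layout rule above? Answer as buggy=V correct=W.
`lane % 4`[18,0]->2
lane 18: gid=4 (18/4), tid=2 (18%4)
i=0: r=2*2+0=4, c=gid=4
col: 2 vs 4

buggy=2 correct=4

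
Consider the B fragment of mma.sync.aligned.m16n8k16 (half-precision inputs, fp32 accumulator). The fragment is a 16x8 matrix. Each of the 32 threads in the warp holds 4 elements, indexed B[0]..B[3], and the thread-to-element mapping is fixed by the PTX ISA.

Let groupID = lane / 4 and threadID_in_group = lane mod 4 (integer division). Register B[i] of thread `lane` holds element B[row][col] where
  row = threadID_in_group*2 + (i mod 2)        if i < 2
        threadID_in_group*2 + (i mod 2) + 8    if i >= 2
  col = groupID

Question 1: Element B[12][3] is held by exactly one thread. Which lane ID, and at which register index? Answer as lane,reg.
c:3=>grp=3  r:12=>rB=1,tig=2,lo=0
L=3*4+2=14  i=1*2+0=2

14,2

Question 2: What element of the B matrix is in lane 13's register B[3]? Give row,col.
11,3

13: g=3,t=1
[3] (1*2+1+8,3) = (11,3)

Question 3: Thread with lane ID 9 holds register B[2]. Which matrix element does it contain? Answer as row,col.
L=9->g=9>>2=2, t=9&3=1
[2]->row 1·2+0+8=10  col g=2

10,2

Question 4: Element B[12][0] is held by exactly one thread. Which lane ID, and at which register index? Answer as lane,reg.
2,2

c=0->g=0  r=12->rb=1,t=2,b0=0
L=0*4+2=2  i=1*2+0=2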